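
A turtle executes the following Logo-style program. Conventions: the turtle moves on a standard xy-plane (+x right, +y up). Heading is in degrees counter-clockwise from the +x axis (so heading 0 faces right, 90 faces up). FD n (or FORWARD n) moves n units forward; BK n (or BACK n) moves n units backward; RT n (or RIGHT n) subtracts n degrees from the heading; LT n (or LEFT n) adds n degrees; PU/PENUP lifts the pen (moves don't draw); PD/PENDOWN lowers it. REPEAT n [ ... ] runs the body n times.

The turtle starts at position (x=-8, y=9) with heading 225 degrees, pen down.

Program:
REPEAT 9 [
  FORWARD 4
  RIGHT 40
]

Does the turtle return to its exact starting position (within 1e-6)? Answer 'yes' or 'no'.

Answer: yes

Derivation:
Executing turtle program step by step:
Start: pos=(-8,9), heading=225, pen down
REPEAT 9 [
  -- iteration 1/9 --
  FD 4: (-8,9) -> (-10.828,6.172) [heading=225, draw]
  RT 40: heading 225 -> 185
  -- iteration 2/9 --
  FD 4: (-10.828,6.172) -> (-14.813,5.823) [heading=185, draw]
  RT 40: heading 185 -> 145
  -- iteration 3/9 --
  FD 4: (-14.813,5.823) -> (-18.09,8.117) [heading=145, draw]
  RT 40: heading 145 -> 105
  -- iteration 4/9 --
  FD 4: (-18.09,8.117) -> (-19.125,11.981) [heading=105, draw]
  RT 40: heading 105 -> 65
  -- iteration 5/9 --
  FD 4: (-19.125,11.981) -> (-17.435,15.606) [heading=65, draw]
  RT 40: heading 65 -> 25
  -- iteration 6/9 --
  FD 4: (-17.435,15.606) -> (-13.809,17.297) [heading=25, draw]
  RT 40: heading 25 -> 345
  -- iteration 7/9 --
  FD 4: (-13.809,17.297) -> (-9.946,16.261) [heading=345, draw]
  RT 40: heading 345 -> 305
  -- iteration 8/9 --
  FD 4: (-9.946,16.261) -> (-7.651,12.985) [heading=305, draw]
  RT 40: heading 305 -> 265
  -- iteration 9/9 --
  FD 4: (-7.651,12.985) -> (-8,9) [heading=265, draw]
  RT 40: heading 265 -> 225
]
Final: pos=(-8,9), heading=225, 9 segment(s) drawn

Start position: (-8, 9)
Final position: (-8, 9)
Distance = 0; < 1e-6 -> CLOSED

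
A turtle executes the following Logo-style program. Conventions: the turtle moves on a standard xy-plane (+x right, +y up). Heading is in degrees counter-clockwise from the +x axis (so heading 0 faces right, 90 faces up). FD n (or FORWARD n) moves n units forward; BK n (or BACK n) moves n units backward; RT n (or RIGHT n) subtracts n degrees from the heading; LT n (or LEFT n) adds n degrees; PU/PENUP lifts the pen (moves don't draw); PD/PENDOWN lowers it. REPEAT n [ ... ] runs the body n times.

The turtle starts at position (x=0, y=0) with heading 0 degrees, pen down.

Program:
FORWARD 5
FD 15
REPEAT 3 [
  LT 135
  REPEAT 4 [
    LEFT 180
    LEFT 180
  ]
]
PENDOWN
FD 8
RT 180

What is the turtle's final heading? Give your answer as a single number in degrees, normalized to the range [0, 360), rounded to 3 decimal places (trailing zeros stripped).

Answer: 225

Derivation:
Executing turtle program step by step:
Start: pos=(0,0), heading=0, pen down
FD 5: (0,0) -> (5,0) [heading=0, draw]
FD 15: (5,0) -> (20,0) [heading=0, draw]
REPEAT 3 [
  -- iteration 1/3 --
  LT 135: heading 0 -> 135
  REPEAT 4 [
    -- iteration 1/4 --
    LT 180: heading 135 -> 315
    LT 180: heading 315 -> 135
    -- iteration 2/4 --
    LT 180: heading 135 -> 315
    LT 180: heading 315 -> 135
    -- iteration 3/4 --
    LT 180: heading 135 -> 315
    LT 180: heading 315 -> 135
    -- iteration 4/4 --
    LT 180: heading 135 -> 315
    LT 180: heading 315 -> 135
  ]
  -- iteration 2/3 --
  LT 135: heading 135 -> 270
  REPEAT 4 [
    -- iteration 1/4 --
    LT 180: heading 270 -> 90
    LT 180: heading 90 -> 270
    -- iteration 2/4 --
    LT 180: heading 270 -> 90
    LT 180: heading 90 -> 270
    -- iteration 3/4 --
    LT 180: heading 270 -> 90
    LT 180: heading 90 -> 270
    -- iteration 4/4 --
    LT 180: heading 270 -> 90
    LT 180: heading 90 -> 270
  ]
  -- iteration 3/3 --
  LT 135: heading 270 -> 45
  REPEAT 4 [
    -- iteration 1/4 --
    LT 180: heading 45 -> 225
    LT 180: heading 225 -> 45
    -- iteration 2/4 --
    LT 180: heading 45 -> 225
    LT 180: heading 225 -> 45
    -- iteration 3/4 --
    LT 180: heading 45 -> 225
    LT 180: heading 225 -> 45
    -- iteration 4/4 --
    LT 180: heading 45 -> 225
    LT 180: heading 225 -> 45
  ]
]
PD: pen down
FD 8: (20,0) -> (25.657,5.657) [heading=45, draw]
RT 180: heading 45 -> 225
Final: pos=(25.657,5.657), heading=225, 3 segment(s) drawn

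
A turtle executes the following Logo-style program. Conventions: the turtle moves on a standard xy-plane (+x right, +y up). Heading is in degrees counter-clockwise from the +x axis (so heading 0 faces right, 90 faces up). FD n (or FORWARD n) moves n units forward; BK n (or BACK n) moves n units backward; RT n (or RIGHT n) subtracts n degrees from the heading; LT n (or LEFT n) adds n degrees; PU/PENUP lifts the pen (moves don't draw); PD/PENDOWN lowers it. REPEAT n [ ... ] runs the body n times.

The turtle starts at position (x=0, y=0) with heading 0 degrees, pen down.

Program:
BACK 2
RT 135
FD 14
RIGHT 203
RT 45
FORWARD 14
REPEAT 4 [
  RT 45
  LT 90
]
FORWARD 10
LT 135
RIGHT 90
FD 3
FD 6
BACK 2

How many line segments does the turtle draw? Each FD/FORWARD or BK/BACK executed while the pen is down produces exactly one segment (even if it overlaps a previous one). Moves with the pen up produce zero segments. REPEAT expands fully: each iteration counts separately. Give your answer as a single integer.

Executing turtle program step by step:
Start: pos=(0,0), heading=0, pen down
BK 2: (0,0) -> (-2,0) [heading=0, draw]
RT 135: heading 0 -> 225
FD 14: (-2,0) -> (-11.899,-9.899) [heading=225, draw]
RT 203: heading 225 -> 22
RT 45: heading 22 -> 337
FD 14: (-11.899,-9.899) -> (0.988,-15.37) [heading=337, draw]
REPEAT 4 [
  -- iteration 1/4 --
  RT 45: heading 337 -> 292
  LT 90: heading 292 -> 22
  -- iteration 2/4 --
  RT 45: heading 22 -> 337
  LT 90: heading 337 -> 67
  -- iteration 3/4 --
  RT 45: heading 67 -> 22
  LT 90: heading 22 -> 112
  -- iteration 4/4 --
  RT 45: heading 112 -> 67
  LT 90: heading 67 -> 157
]
FD 10: (0.988,-15.37) -> (-8.217,-11.462) [heading=157, draw]
LT 135: heading 157 -> 292
RT 90: heading 292 -> 202
FD 3: (-8.217,-11.462) -> (-10.999,-12.586) [heading=202, draw]
FD 6: (-10.999,-12.586) -> (-16.562,-14.834) [heading=202, draw]
BK 2: (-16.562,-14.834) -> (-14.708,-14.085) [heading=202, draw]
Final: pos=(-14.708,-14.085), heading=202, 7 segment(s) drawn
Segments drawn: 7

Answer: 7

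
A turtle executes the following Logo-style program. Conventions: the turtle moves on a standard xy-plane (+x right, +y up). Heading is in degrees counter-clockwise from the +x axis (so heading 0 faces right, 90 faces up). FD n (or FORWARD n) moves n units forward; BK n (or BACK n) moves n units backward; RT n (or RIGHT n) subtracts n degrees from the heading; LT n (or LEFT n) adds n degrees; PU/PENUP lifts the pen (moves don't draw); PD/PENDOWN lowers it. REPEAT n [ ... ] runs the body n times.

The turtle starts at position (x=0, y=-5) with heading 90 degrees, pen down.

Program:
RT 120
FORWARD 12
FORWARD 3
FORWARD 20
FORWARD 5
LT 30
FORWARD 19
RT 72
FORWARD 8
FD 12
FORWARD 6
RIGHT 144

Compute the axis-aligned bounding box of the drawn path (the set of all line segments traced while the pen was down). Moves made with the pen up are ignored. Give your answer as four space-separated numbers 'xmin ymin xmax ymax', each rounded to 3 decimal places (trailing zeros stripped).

Executing turtle program step by step:
Start: pos=(0,-5), heading=90, pen down
RT 120: heading 90 -> 330
FD 12: (0,-5) -> (10.392,-11) [heading=330, draw]
FD 3: (10.392,-11) -> (12.99,-12.5) [heading=330, draw]
FD 20: (12.99,-12.5) -> (30.311,-22.5) [heading=330, draw]
FD 5: (30.311,-22.5) -> (34.641,-25) [heading=330, draw]
LT 30: heading 330 -> 0
FD 19: (34.641,-25) -> (53.641,-25) [heading=0, draw]
RT 72: heading 0 -> 288
FD 8: (53.641,-25) -> (56.113,-32.608) [heading=288, draw]
FD 12: (56.113,-32.608) -> (59.821,-44.021) [heading=288, draw]
FD 6: (59.821,-44.021) -> (61.675,-49.727) [heading=288, draw]
RT 144: heading 288 -> 144
Final: pos=(61.675,-49.727), heading=144, 8 segment(s) drawn

Segment endpoints: x in {0, 10.392, 12.99, 30.311, 34.641, 53.641, 56.113, 59.821, 61.675}, y in {-49.727, -44.021, -32.608, -25, -22.5, -12.5, -11, -5}
xmin=0, ymin=-49.727, xmax=61.675, ymax=-5

Answer: 0 -49.727 61.675 -5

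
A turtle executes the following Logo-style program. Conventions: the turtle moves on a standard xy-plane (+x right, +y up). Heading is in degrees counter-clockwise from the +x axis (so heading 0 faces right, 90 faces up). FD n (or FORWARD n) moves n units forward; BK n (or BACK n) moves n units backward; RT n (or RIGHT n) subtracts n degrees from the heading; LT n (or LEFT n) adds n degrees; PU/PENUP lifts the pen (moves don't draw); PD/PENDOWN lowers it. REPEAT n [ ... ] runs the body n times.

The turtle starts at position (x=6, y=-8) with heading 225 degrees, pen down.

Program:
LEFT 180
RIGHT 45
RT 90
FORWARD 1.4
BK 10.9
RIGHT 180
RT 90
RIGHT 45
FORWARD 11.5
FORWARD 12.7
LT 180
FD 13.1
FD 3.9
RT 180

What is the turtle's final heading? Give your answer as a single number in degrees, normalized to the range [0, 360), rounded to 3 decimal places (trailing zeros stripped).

Answer: 315

Derivation:
Executing turtle program step by step:
Start: pos=(6,-8), heading=225, pen down
LT 180: heading 225 -> 45
RT 45: heading 45 -> 0
RT 90: heading 0 -> 270
FD 1.4: (6,-8) -> (6,-9.4) [heading=270, draw]
BK 10.9: (6,-9.4) -> (6,1.5) [heading=270, draw]
RT 180: heading 270 -> 90
RT 90: heading 90 -> 0
RT 45: heading 0 -> 315
FD 11.5: (6,1.5) -> (14.132,-6.632) [heading=315, draw]
FD 12.7: (14.132,-6.632) -> (23.112,-15.612) [heading=315, draw]
LT 180: heading 315 -> 135
FD 13.1: (23.112,-15.612) -> (13.849,-6.349) [heading=135, draw]
FD 3.9: (13.849,-6.349) -> (11.091,-3.591) [heading=135, draw]
RT 180: heading 135 -> 315
Final: pos=(11.091,-3.591), heading=315, 6 segment(s) drawn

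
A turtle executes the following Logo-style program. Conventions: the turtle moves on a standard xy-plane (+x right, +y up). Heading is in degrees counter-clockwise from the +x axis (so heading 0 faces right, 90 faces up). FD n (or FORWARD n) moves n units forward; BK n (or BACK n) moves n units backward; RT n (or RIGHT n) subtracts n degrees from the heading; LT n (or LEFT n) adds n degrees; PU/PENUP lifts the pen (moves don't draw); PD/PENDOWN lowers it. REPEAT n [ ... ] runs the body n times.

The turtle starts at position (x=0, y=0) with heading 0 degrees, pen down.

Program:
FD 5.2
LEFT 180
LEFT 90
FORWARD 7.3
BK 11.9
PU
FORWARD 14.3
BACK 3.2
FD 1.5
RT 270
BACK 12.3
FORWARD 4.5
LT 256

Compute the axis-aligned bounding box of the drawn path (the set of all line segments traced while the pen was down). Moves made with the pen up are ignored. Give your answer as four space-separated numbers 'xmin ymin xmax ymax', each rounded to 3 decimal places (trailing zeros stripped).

Executing turtle program step by step:
Start: pos=(0,0), heading=0, pen down
FD 5.2: (0,0) -> (5.2,0) [heading=0, draw]
LT 180: heading 0 -> 180
LT 90: heading 180 -> 270
FD 7.3: (5.2,0) -> (5.2,-7.3) [heading=270, draw]
BK 11.9: (5.2,-7.3) -> (5.2,4.6) [heading=270, draw]
PU: pen up
FD 14.3: (5.2,4.6) -> (5.2,-9.7) [heading=270, move]
BK 3.2: (5.2,-9.7) -> (5.2,-6.5) [heading=270, move]
FD 1.5: (5.2,-6.5) -> (5.2,-8) [heading=270, move]
RT 270: heading 270 -> 0
BK 12.3: (5.2,-8) -> (-7.1,-8) [heading=0, move]
FD 4.5: (-7.1,-8) -> (-2.6,-8) [heading=0, move]
LT 256: heading 0 -> 256
Final: pos=(-2.6,-8), heading=256, 3 segment(s) drawn

Segment endpoints: x in {0, 5.2, 5.2}, y in {-7.3, 0, 4.6}
xmin=0, ymin=-7.3, xmax=5.2, ymax=4.6

Answer: 0 -7.3 5.2 4.6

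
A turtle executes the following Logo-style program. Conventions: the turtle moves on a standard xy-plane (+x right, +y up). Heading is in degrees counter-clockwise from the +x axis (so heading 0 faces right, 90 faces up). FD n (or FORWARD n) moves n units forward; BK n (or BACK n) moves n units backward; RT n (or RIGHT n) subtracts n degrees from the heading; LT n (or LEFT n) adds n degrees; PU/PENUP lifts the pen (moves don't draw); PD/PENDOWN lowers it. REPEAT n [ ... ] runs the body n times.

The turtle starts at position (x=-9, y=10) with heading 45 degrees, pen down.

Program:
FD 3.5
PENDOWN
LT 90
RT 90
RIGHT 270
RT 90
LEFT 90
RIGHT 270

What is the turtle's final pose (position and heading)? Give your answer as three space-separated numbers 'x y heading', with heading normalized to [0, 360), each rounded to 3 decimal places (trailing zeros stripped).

Executing turtle program step by step:
Start: pos=(-9,10), heading=45, pen down
FD 3.5: (-9,10) -> (-6.525,12.475) [heading=45, draw]
PD: pen down
LT 90: heading 45 -> 135
RT 90: heading 135 -> 45
RT 270: heading 45 -> 135
RT 90: heading 135 -> 45
LT 90: heading 45 -> 135
RT 270: heading 135 -> 225
Final: pos=(-6.525,12.475), heading=225, 1 segment(s) drawn

Answer: -6.525 12.475 225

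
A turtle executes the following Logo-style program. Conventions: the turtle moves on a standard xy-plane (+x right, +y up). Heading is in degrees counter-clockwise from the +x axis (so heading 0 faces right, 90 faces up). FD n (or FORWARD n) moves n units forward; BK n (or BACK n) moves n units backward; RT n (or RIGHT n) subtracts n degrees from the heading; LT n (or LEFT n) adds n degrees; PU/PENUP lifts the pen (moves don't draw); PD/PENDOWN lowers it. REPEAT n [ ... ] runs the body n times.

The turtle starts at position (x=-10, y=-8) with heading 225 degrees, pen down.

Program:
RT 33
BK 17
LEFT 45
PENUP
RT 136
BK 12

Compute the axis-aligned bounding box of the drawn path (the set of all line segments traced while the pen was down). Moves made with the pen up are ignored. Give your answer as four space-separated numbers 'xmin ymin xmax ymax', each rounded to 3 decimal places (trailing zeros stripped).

Executing turtle program step by step:
Start: pos=(-10,-8), heading=225, pen down
RT 33: heading 225 -> 192
BK 17: (-10,-8) -> (6.629,-4.466) [heading=192, draw]
LT 45: heading 192 -> 237
PU: pen up
RT 136: heading 237 -> 101
BK 12: (6.629,-4.466) -> (8.918,-16.245) [heading=101, move]
Final: pos=(8.918,-16.245), heading=101, 1 segment(s) drawn

Segment endpoints: x in {-10, 6.629}, y in {-8, -4.466}
xmin=-10, ymin=-8, xmax=6.629, ymax=-4.466

Answer: -10 -8 6.629 -4.466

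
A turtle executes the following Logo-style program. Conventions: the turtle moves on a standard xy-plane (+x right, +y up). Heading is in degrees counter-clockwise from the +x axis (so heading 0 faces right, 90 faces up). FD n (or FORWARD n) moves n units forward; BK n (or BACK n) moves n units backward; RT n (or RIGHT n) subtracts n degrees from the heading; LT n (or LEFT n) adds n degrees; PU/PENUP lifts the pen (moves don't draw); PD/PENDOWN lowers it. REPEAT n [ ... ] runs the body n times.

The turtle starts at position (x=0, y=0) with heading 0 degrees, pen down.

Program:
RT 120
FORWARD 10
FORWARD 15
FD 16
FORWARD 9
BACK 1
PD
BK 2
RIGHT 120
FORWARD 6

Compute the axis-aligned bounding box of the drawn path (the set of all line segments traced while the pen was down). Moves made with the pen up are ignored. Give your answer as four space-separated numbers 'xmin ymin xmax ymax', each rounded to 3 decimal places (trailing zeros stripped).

Answer: -26.5 -43.301 0 0

Derivation:
Executing turtle program step by step:
Start: pos=(0,0), heading=0, pen down
RT 120: heading 0 -> 240
FD 10: (0,0) -> (-5,-8.66) [heading=240, draw]
FD 15: (-5,-8.66) -> (-12.5,-21.651) [heading=240, draw]
FD 16: (-12.5,-21.651) -> (-20.5,-35.507) [heading=240, draw]
FD 9: (-20.5,-35.507) -> (-25,-43.301) [heading=240, draw]
BK 1: (-25,-43.301) -> (-24.5,-42.435) [heading=240, draw]
PD: pen down
BK 2: (-24.5,-42.435) -> (-23.5,-40.703) [heading=240, draw]
RT 120: heading 240 -> 120
FD 6: (-23.5,-40.703) -> (-26.5,-35.507) [heading=120, draw]
Final: pos=(-26.5,-35.507), heading=120, 7 segment(s) drawn

Segment endpoints: x in {-26.5, -25, -24.5, -23.5, -20.5, -12.5, -5, 0}, y in {-43.301, -42.435, -40.703, -35.507, -21.651, -8.66, 0}
xmin=-26.5, ymin=-43.301, xmax=0, ymax=0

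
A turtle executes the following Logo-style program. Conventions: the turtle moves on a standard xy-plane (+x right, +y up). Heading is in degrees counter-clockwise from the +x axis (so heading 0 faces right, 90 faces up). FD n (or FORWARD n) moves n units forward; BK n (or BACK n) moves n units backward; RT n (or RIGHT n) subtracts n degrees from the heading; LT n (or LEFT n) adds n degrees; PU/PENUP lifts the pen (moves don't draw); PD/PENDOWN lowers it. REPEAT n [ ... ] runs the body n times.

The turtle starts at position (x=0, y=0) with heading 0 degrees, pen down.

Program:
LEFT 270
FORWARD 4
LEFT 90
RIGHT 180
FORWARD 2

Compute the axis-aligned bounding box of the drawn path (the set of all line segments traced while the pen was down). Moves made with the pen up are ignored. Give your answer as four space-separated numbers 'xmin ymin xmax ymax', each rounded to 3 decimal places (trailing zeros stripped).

Executing turtle program step by step:
Start: pos=(0,0), heading=0, pen down
LT 270: heading 0 -> 270
FD 4: (0,0) -> (0,-4) [heading=270, draw]
LT 90: heading 270 -> 0
RT 180: heading 0 -> 180
FD 2: (0,-4) -> (-2,-4) [heading=180, draw]
Final: pos=(-2,-4), heading=180, 2 segment(s) drawn

Segment endpoints: x in {-2, 0, 0}, y in {-4, -4, 0}
xmin=-2, ymin=-4, xmax=0, ymax=0

Answer: -2 -4 0 0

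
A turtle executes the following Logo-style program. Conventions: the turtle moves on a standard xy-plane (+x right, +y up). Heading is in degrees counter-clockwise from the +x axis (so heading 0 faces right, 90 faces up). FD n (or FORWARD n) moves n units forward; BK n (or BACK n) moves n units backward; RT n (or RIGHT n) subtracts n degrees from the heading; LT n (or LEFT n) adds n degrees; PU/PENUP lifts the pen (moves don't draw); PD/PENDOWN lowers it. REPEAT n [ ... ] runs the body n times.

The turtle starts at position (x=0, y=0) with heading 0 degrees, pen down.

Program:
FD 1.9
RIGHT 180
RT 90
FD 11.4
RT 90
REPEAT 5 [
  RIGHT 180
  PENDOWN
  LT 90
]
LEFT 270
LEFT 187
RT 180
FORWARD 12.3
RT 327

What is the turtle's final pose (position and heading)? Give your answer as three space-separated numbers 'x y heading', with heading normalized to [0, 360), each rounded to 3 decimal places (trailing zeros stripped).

Executing turtle program step by step:
Start: pos=(0,0), heading=0, pen down
FD 1.9: (0,0) -> (1.9,0) [heading=0, draw]
RT 180: heading 0 -> 180
RT 90: heading 180 -> 90
FD 11.4: (1.9,0) -> (1.9,11.4) [heading=90, draw]
RT 90: heading 90 -> 0
REPEAT 5 [
  -- iteration 1/5 --
  RT 180: heading 0 -> 180
  PD: pen down
  LT 90: heading 180 -> 270
  -- iteration 2/5 --
  RT 180: heading 270 -> 90
  PD: pen down
  LT 90: heading 90 -> 180
  -- iteration 3/5 --
  RT 180: heading 180 -> 0
  PD: pen down
  LT 90: heading 0 -> 90
  -- iteration 4/5 --
  RT 180: heading 90 -> 270
  PD: pen down
  LT 90: heading 270 -> 0
  -- iteration 5/5 --
  RT 180: heading 0 -> 180
  PD: pen down
  LT 90: heading 180 -> 270
]
LT 270: heading 270 -> 180
LT 187: heading 180 -> 7
RT 180: heading 7 -> 187
FD 12.3: (1.9,11.4) -> (-10.308,9.901) [heading=187, draw]
RT 327: heading 187 -> 220
Final: pos=(-10.308,9.901), heading=220, 3 segment(s) drawn

Answer: -10.308 9.901 220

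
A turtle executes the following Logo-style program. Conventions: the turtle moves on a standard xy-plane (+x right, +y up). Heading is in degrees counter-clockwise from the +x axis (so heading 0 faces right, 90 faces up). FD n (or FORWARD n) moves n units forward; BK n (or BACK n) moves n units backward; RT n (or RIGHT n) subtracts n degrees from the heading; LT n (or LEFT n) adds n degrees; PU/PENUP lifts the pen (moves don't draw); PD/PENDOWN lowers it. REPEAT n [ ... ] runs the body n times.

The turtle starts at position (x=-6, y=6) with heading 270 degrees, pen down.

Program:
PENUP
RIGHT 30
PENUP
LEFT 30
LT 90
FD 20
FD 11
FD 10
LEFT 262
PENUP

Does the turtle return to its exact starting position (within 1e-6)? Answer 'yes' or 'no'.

Executing turtle program step by step:
Start: pos=(-6,6), heading=270, pen down
PU: pen up
RT 30: heading 270 -> 240
PU: pen up
LT 30: heading 240 -> 270
LT 90: heading 270 -> 0
FD 20: (-6,6) -> (14,6) [heading=0, move]
FD 11: (14,6) -> (25,6) [heading=0, move]
FD 10: (25,6) -> (35,6) [heading=0, move]
LT 262: heading 0 -> 262
PU: pen up
Final: pos=(35,6), heading=262, 0 segment(s) drawn

Start position: (-6, 6)
Final position: (35, 6)
Distance = 41; >= 1e-6 -> NOT closed

Answer: no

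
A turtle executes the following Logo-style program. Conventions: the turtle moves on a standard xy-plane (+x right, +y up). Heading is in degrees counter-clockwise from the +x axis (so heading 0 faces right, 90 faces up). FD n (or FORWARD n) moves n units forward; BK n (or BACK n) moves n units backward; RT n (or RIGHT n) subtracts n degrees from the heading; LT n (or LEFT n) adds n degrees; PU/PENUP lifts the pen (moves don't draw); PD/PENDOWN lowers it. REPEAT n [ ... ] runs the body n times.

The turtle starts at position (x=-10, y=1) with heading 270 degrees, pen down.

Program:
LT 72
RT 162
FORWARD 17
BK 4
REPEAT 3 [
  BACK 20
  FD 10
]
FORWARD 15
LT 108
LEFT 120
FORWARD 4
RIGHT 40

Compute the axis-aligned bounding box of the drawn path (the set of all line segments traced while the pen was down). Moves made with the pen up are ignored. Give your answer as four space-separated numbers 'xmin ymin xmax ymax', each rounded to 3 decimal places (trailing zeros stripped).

Executing turtle program step by step:
Start: pos=(-10,1), heading=270, pen down
LT 72: heading 270 -> 342
RT 162: heading 342 -> 180
FD 17: (-10,1) -> (-27,1) [heading=180, draw]
BK 4: (-27,1) -> (-23,1) [heading=180, draw]
REPEAT 3 [
  -- iteration 1/3 --
  BK 20: (-23,1) -> (-3,1) [heading=180, draw]
  FD 10: (-3,1) -> (-13,1) [heading=180, draw]
  -- iteration 2/3 --
  BK 20: (-13,1) -> (7,1) [heading=180, draw]
  FD 10: (7,1) -> (-3,1) [heading=180, draw]
  -- iteration 3/3 --
  BK 20: (-3,1) -> (17,1) [heading=180, draw]
  FD 10: (17,1) -> (7,1) [heading=180, draw]
]
FD 15: (7,1) -> (-8,1) [heading=180, draw]
LT 108: heading 180 -> 288
LT 120: heading 288 -> 48
FD 4: (-8,1) -> (-5.323,3.973) [heading=48, draw]
RT 40: heading 48 -> 8
Final: pos=(-5.323,3.973), heading=8, 10 segment(s) drawn

Segment endpoints: x in {-27, -23, -13, -10, -8, -5.323, -3, 7, 17}, y in {1, 1, 1, 1, 1, 1, 1, 1, 1, 3.973}
xmin=-27, ymin=1, xmax=17, ymax=3.973

Answer: -27 1 17 3.973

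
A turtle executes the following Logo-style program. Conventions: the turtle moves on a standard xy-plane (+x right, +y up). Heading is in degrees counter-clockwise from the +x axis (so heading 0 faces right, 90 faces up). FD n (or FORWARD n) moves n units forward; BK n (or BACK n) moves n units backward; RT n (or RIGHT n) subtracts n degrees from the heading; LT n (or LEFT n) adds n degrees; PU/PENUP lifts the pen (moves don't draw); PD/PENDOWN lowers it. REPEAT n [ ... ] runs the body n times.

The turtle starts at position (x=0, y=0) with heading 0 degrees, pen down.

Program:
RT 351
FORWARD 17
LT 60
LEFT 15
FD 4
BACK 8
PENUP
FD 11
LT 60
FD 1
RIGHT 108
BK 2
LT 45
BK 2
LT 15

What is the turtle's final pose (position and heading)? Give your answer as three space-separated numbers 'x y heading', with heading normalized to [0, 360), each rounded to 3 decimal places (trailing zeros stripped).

Executing turtle program step by step:
Start: pos=(0,0), heading=0, pen down
RT 351: heading 0 -> 9
FD 17: (0,0) -> (16.791,2.659) [heading=9, draw]
LT 60: heading 9 -> 69
LT 15: heading 69 -> 84
FD 4: (16.791,2.659) -> (17.209,6.637) [heading=84, draw]
BK 8: (17.209,6.637) -> (16.373,-1.319) [heading=84, draw]
PU: pen up
FD 11: (16.373,-1.319) -> (17.522,9.621) [heading=84, move]
LT 60: heading 84 -> 144
FD 1: (17.522,9.621) -> (16.713,10.209) [heading=144, move]
RT 108: heading 144 -> 36
BK 2: (16.713,10.209) -> (15.095,9.033) [heading=36, move]
LT 45: heading 36 -> 81
BK 2: (15.095,9.033) -> (14.782,7.058) [heading=81, move]
LT 15: heading 81 -> 96
Final: pos=(14.782,7.058), heading=96, 3 segment(s) drawn

Answer: 14.782 7.058 96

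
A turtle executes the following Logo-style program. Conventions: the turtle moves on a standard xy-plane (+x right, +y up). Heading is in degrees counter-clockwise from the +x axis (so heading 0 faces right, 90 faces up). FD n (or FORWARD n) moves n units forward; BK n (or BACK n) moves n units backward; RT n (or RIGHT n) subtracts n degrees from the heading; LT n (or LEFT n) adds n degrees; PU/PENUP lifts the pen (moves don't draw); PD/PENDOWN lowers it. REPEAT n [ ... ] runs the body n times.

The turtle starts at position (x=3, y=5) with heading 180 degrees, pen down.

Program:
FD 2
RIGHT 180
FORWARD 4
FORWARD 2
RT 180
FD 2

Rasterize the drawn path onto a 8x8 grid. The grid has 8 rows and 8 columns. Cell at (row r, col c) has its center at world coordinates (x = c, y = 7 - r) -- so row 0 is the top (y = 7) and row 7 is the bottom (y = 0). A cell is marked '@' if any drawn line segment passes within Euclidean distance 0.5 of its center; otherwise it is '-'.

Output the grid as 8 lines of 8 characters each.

Segment 0: (3,5) -> (1,5)
Segment 1: (1,5) -> (5,5)
Segment 2: (5,5) -> (7,5)
Segment 3: (7,5) -> (5,5)

Answer: --------
--------
-@@@@@@@
--------
--------
--------
--------
--------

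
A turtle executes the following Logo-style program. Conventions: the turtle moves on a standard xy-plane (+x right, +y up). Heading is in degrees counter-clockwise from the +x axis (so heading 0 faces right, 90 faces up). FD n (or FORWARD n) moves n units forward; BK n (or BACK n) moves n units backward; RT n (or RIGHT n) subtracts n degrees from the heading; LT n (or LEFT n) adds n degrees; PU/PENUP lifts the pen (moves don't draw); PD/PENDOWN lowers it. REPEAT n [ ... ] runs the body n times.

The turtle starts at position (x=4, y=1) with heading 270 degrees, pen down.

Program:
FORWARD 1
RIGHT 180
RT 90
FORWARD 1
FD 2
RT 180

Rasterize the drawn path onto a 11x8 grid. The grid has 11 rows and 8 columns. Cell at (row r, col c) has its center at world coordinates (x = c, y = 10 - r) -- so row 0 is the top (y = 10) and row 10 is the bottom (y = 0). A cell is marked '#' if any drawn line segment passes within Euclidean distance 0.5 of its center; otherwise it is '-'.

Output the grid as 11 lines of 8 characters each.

Segment 0: (4,1) -> (4,0)
Segment 1: (4,0) -> (5,0)
Segment 2: (5,0) -> (7,0)

Answer: --------
--------
--------
--------
--------
--------
--------
--------
--------
----#---
----####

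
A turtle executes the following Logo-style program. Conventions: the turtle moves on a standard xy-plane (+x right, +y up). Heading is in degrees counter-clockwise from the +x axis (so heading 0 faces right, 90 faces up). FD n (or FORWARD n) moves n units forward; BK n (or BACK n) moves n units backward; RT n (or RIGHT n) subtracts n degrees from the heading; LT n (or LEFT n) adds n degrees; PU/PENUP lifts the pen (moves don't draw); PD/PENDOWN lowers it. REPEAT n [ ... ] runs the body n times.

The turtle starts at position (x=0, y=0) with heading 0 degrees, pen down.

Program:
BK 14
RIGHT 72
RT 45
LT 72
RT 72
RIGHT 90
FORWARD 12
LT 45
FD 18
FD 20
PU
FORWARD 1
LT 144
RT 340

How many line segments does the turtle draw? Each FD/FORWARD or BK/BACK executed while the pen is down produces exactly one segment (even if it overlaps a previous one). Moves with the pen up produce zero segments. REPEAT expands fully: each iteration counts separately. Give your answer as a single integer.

Executing turtle program step by step:
Start: pos=(0,0), heading=0, pen down
BK 14: (0,0) -> (-14,0) [heading=0, draw]
RT 72: heading 0 -> 288
RT 45: heading 288 -> 243
LT 72: heading 243 -> 315
RT 72: heading 315 -> 243
RT 90: heading 243 -> 153
FD 12: (-14,0) -> (-24.692,5.448) [heading=153, draw]
LT 45: heading 153 -> 198
FD 18: (-24.692,5.448) -> (-41.811,-0.114) [heading=198, draw]
FD 20: (-41.811,-0.114) -> (-60.832,-6.295) [heading=198, draw]
PU: pen up
FD 1: (-60.832,-6.295) -> (-61.783,-6.604) [heading=198, move]
LT 144: heading 198 -> 342
RT 340: heading 342 -> 2
Final: pos=(-61.783,-6.604), heading=2, 4 segment(s) drawn
Segments drawn: 4

Answer: 4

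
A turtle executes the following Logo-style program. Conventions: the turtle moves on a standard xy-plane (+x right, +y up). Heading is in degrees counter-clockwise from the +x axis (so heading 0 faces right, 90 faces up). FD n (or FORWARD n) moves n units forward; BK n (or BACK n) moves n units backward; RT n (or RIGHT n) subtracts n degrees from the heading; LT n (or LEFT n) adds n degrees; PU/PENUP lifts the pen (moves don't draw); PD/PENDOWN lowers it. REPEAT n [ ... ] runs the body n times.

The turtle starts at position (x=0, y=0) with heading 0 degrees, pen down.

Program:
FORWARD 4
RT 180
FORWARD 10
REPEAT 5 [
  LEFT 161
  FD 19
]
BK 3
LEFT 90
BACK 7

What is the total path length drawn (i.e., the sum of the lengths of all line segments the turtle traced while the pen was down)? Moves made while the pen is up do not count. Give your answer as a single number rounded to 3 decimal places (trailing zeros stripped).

Executing turtle program step by step:
Start: pos=(0,0), heading=0, pen down
FD 4: (0,0) -> (4,0) [heading=0, draw]
RT 180: heading 0 -> 180
FD 10: (4,0) -> (-6,0) [heading=180, draw]
REPEAT 5 [
  -- iteration 1/5 --
  LT 161: heading 180 -> 341
  FD 19: (-6,0) -> (11.965,-6.186) [heading=341, draw]
  -- iteration 2/5 --
  LT 161: heading 341 -> 142
  FD 19: (11.965,-6.186) -> (-3.007,5.512) [heading=142, draw]
  -- iteration 3/5 --
  LT 161: heading 142 -> 303
  FD 19: (-3.007,5.512) -> (7.341,-10.423) [heading=303, draw]
  -- iteration 4/5 --
  LT 161: heading 303 -> 104
  FD 19: (7.341,-10.423) -> (2.744,8.013) [heading=104, draw]
  -- iteration 5/5 --
  LT 161: heading 104 -> 265
  FD 19: (2.744,8.013) -> (1.088,-10.915) [heading=265, draw]
]
BK 3: (1.088,-10.915) -> (1.35,-7.926) [heading=265, draw]
LT 90: heading 265 -> 355
BK 7: (1.35,-7.926) -> (-5.624,-7.316) [heading=355, draw]
Final: pos=(-5.624,-7.316), heading=355, 9 segment(s) drawn

Segment lengths:
  seg 1: (0,0) -> (4,0), length = 4
  seg 2: (4,0) -> (-6,0), length = 10
  seg 3: (-6,0) -> (11.965,-6.186), length = 19
  seg 4: (11.965,-6.186) -> (-3.007,5.512), length = 19
  seg 5: (-3.007,5.512) -> (7.341,-10.423), length = 19
  seg 6: (7.341,-10.423) -> (2.744,8.013), length = 19
  seg 7: (2.744,8.013) -> (1.088,-10.915), length = 19
  seg 8: (1.088,-10.915) -> (1.35,-7.926), length = 3
  seg 9: (1.35,-7.926) -> (-5.624,-7.316), length = 7
Total = 119

Answer: 119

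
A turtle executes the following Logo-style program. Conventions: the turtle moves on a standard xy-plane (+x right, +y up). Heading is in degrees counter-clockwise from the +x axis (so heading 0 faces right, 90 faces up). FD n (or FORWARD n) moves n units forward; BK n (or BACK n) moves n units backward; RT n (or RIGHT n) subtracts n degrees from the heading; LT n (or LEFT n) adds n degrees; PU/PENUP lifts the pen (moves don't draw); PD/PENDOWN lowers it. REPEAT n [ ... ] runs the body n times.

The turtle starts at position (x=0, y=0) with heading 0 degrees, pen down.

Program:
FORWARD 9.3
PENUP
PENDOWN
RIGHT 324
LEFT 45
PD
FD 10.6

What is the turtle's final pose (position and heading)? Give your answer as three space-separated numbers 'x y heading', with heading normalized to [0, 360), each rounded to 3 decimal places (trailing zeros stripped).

Executing turtle program step by step:
Start: pos=(0,0), heading=0, pen down
FD 9.3: (0,0) -> (9.3,0) [heading=0, draw]
PU: pen up
PD: pen down
RT 324: heading 0 -> 36
LT 45: heading 36 -> 81
PD: pen down
FD 10.6: (9.3,0) -> (10.958,10.469) [heading=81, draw]
Final: pos=(10.958,10.469), heading=81, 2 segment(s) drawn

Answer: 10.958 10.469 81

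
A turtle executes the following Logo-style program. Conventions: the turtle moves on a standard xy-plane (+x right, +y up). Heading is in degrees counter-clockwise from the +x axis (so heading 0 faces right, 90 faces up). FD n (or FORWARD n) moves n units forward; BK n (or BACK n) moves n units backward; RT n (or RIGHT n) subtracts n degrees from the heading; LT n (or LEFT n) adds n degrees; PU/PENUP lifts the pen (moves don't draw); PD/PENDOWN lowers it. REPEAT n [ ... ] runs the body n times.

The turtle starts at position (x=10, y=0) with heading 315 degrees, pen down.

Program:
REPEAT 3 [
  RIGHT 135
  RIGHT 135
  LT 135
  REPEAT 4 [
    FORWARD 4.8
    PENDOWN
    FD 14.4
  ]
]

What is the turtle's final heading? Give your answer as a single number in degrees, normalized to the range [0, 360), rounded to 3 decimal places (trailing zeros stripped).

Executing turtle program step by step:
Start: pos=(10,0), heading=315, pen down
REPEAT 3 [
  -- iteration 1/3 --
  RT 135: heading 315 -> 180
  RT 135: heading 180 -> 45
  LT 135: heading 45 -> 180
  REPEAT 4 [
    -- iteration 1/4 --
    FD 4.8: (10,0) -> (5.2,0) [heading=180, draw]
    PD: pen down
    FD 14.4: (5.2,0) -> (-9.2,0) [heading=180, draw]
    -- iteration 2/4 --
    FD 4.8: (-9.2,0) -> (-14,0) [heading=180, draw]
    PD: pen down
    FD 14.4: (-14,0) -> (-28.4,0) [heading=180, draw]
    -- iteration 3/4 --
    FD 4.8: (-28.4,0) -> (-33.2,0) [heading=180, draw]
    PD: pen down
    FD 14.4: (-33.2,0) -> (-47.6,0) [heading=180, draw]
    -- iteration 4/4 --
    FD 4.8: (-47.6,0) -> (-52.4,0) [heading=180, draw]
    PD: pen down
    FD 14.4: (-52.4,0) -> (-66.8,0) [heading=180, draw]
  ]
  -- iteration 2/3 --
  RT 135: heading 180 -> 45
  RT 135: heading 45 -> 270
  LT 135: heading 270 -> 45
  REPEAT 4 [
    -- iteration 1/4 --
    FD 4.8: (-66.8,0) -> (-63.406,3.394) [heading=45, draw]
    PD: pen down
    FD 14.4: (-63.406,3.394) -> (-53.224,13.576) [heading=45, draw]
    -- iteration 2/4 --
    FD 4.8: (-53.224,13.576) -> (-49.829,16.971) [heading=45, draw]
    PD: pen down
    FD 14.4: (-49.829,16.971) -> (-39.647,27.153) [heading=45, draw]
    -- iteration 3/4 --
    FD 4.8: (-39.647,27.153) -> (-36.253,30.547) [heading=45, draw]
    PD: pen down
    FD 14.4: (-36.253,30.547) -> (-26.071,40.729) [heading=45, draw]
    -- iteration 4/4 --
    FD 4.8: (-26.071,40.729) -> (-22.677,44.123) [heading=45, draw]
    PD: pen down
    FD 14.4: (-22.677,44.123) -> (-12.494,54.306) [heading=45, draw]
  ]
  -- iteration 3/3 --
  RT 135: heading 45 -> 270
  RT 135: heading 270 -> 135
  LT 135: heading 135 -> 270
  REPEAT 4 [
    -- iteration 1/4 --
    FD 4.8: (-12.494,54.306) -> (-12.494,49.506) [heading=270, draw]
    PD: pen down
    FD 14.4: (-12.494,49.506) -> (-12.494,35.106) [heading=270, draw]
    -- iteration 2/4 --
    FD 4.8: (-12.494,35.106) -> (-12.494,30.306) [heading=270, draw]
    PD: pen down
    FD 14.4: (-12.494,30.306) -> (-12.494,15.906) [heading=270, draw]
    -- iteration 3/4 --
    FD 4.8: (-12.494,15.906) -> (-12.494,11.106) [heading=270, draw]
    PD: pen down
    FD 14.4: (-12.494,11.106) -> (-12.494,-3.294) [heading=270, draw]
    -- iteration 4/4 --
    FD 4.8: (-12.494,-3.294) -> (-12.494,-8.094) [heading=270, draw]
    PD: pen down
    FD 14.4: (-12.494,-8.094) -> (-12.494,-22.494) [heading=270, draw]
  ]
]
Final: pos=(-12.494,-22.494), heading=270, 24 segment(s) drawn

Answer: 270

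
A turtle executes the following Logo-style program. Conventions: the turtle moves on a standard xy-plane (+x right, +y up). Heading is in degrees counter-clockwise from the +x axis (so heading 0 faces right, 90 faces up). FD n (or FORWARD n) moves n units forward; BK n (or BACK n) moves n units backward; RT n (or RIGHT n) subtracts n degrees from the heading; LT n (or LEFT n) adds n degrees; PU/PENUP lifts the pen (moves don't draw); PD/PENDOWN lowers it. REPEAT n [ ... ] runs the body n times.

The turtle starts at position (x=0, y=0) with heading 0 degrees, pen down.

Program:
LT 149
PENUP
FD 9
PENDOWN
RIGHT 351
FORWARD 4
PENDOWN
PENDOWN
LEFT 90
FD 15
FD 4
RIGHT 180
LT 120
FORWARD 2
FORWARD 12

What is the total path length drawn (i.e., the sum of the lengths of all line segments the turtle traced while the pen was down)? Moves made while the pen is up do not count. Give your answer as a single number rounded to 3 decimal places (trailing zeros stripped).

Answer: 37

Derivation:
Executing turtle program step by step:
Start: pos=(0,0), heading=0, pen down
LT 149: heading 0 -> 149
PU: pen up
FD 9: (0,0) -> (-7.715,4.635) [heading=149, move]
PD: pen down
RT 351: heading 149 -> 158
FD 4: (-7.715,4.635) -> (-11.423,6.134) [heading=158, draw]
PD: pen down
PD: pen down
LT 90: heading 158 -> 248
FD 15: (-11.423,6.134) -> (-17.042,-7.774) [heading=248, draw]
FD 4: (-17.042,-7.774) -> (-18.541,-11.483) [heading=248, draw]
RT 180: heading 248 -> 68
LT 120: heading 68 -> 188
FD 2: (-18.541,-11.483) -> (-20.521,-11.761) [heading=188, draw]
FD 12: (-20.521,-11.761) -> (-32.405,-13.431) [heading=188, draw]
Final: pos=(-32.405,-13.431), heading=188, 5 segment(s) drawn

Segment lengths:
  seg 1: (-7.715,4.635) -> (-11.423,6.134), length = 4
  seg 2: (-11.423,6.134) -> (-17.042,-7.774), length = 15
  seg 3: (-17.042,-7.774) -> (-18.541,-11.483), length = 4
  seg 4: (-18.541,-11.483) -> (-20.521,-11.761), length = 2
  seg 5: (-20.521,-11.761) -> (-32.405,-13.431), length = 12
Total = 37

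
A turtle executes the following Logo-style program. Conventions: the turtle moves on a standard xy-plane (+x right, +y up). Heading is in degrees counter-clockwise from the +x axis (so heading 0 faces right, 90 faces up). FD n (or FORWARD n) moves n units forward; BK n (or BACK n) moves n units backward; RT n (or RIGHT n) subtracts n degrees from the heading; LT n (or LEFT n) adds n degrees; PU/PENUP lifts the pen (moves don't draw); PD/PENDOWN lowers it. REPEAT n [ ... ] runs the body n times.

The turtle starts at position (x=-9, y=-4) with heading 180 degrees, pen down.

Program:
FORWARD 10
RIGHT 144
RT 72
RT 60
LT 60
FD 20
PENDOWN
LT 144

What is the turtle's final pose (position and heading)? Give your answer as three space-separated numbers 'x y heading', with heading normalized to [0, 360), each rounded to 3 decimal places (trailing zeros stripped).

Answer: -2.82 -15.756 108

Derivation:
Executing turtle program step by step:
Start: pos=(-9,-4), heading=180, pen down
FD 10: (-9,-4) -> (-19,-4) [heading=180, draw]
RT 144: heading 180 -> 36
RT 72: heading 36 -> 324
RT 60: heading 324 -> 264
LT 60: heading 264 -> 324
FD 20: (-19,-4) -> (-2.82,-15.756) [heading=324, draw]
PD: pen down
LT 144: heading 324 -> 108
Final: pos=(-2.82,-15.756), heading=108, 2 segment(s) drawn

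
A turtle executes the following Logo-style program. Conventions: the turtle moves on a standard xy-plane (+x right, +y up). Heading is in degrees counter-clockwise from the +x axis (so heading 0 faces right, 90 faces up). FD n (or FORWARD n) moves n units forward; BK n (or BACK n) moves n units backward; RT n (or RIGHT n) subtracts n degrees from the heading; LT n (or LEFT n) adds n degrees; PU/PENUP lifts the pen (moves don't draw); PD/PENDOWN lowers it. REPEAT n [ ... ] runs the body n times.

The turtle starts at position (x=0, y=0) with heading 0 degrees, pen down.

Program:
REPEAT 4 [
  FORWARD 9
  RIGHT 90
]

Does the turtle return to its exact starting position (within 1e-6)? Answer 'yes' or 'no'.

Answer: yes

Derivation:
Executing turtle program step by step:
Start: pos=(0,0), heading=0, pen down
REPEAT 4 [
  -- iteration 1/4 --
  FD 9: (0,0) -> (9,0) [heading=0, draw]
  RT 90: heading 0 -> 270
  -- iteration 2/4 --
  FD 9: (9,0) -> (9,-9) [heading=270, draw]
  RT 90: heading 270 -> 180
  -- iteration 3/4 --
  FD 9: (9,-9) -> (0,-9) [heading=180, draw]
  RT 90: heading 180 -> 90
  -- iteration 4/4 --
  FD 9: (0,-9) -> (0,0) [heading=90, draw]
  RT 90: heading 90 -> 0
]
Final: pos=(0,0), heading=0, 4 segment(s) drawn

Start position: (0, 0)
Final position: (0, 0)
Distance = 0; < 1e-6 -> CLOSED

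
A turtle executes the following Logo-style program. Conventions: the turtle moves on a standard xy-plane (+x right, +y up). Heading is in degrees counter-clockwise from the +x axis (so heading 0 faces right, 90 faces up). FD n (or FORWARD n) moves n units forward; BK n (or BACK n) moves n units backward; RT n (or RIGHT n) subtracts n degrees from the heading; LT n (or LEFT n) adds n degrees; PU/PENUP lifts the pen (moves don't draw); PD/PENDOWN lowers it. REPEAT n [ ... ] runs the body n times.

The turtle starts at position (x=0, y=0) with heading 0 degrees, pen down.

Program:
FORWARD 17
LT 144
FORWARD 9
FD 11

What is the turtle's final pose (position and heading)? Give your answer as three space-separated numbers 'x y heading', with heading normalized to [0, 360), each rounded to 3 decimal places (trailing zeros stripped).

Executing turtle program step by step:
Start: pos=(0,0), heading=0, pen down
FD 17: (0,0) -> (17,0) [heading=0, draw]
LT 144: heading 0 -> 144
FD 9: (17,0) -> (9.719,5.29) [heading=144, draw]
FD 11: (9.719,5.29) -> (0.82,11.756) [heading=144, draw]
Final: pos=(0.82,11.756), heading=144, 3 segment(s) drawn

Answer: 0.82 11.756 144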